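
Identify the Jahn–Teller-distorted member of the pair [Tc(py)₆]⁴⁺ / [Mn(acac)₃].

[Tc(py)₆]⁴⁺: Ligand charges: pyridine is neutral. With an overall charge of +4 the technetium centre must be in the +4 oxidation state. Technetium is a group-7 element; Tc(IV) is therefore d³. The d³ configuration leaves the e_g set evenly filled (or empty) — no strong Jahn–Teller driving force.
[Mn(acac)₃]: Each acetylacetonate is −1; balancing the 0 overall charge requires Mn(III). Manganese is a group-7 element; Mn(III) is therefore d⁴. Acetylacetonate is a weak-field ligand for a first-row metal, so the complex is high-spin. The t₂g³e_g¹ (high-spin) configuration has an unevenly filled e_g set; the Jahn–Teller theorem predicts a tetragonal distortion (typically axial elongation) to lift the degeneracy.

[Mn(acac)₃]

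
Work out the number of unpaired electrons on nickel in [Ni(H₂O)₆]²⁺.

Summing ligand charges against the +2 overall charge gives an oxidation state of +2 for nickel.
Group 10 minus oxidation state 2 gives a d⁸ configuration.
In an octahedral field the d⁸ configuration is t₂g⁶e_g² (only one arrangement possible), giving 2 unpaired electrons.

2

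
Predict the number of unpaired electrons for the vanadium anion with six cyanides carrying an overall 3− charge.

2

Each cyanide is −1; balancing the −3 overall charge requires V(III).
Vanadium is a group-5 element; V(III) is therefore d².
In an octahedral field the d² configuration is t₂g²e_g⁰ (only one arrangement possible), giving 2 unpaired electrons.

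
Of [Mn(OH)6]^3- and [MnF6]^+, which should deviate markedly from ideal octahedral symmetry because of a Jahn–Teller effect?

[Mn(OH)6]^3-: Ligand charges: each hydroxide is −1. With an overall charge of −3 the manganese centre must be in the +3 oxidation state. Mn sits in group 7, so the d-electron count is 7 − 3 = 4. Hydroxide is a weak-field ligand for a first-row metal, so the complex is high-spin. The t₂g³e_g¹ (high-spin) configuration has an unevenly filled e_g set; the Jahn–Teller theorem predicts a tetragonal distortion (typically axial elongation) to lift the degeneracy.
[MnF6]^+: Each fluoride is −1; balancing the +1 overall charge requires Mn(VII). Group 7 minus oxidation state 7 gives a d⁰ configuration. The d⁰ configuration leaves the e_g set evenly filled (or empty) — no strong Jahn–Teller driving force.

[Mn(OH)6]^3-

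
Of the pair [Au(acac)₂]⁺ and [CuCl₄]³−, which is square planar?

[Au(acac)₂]⁺

For [Au(acac)₂]⁺: Ligand charges: each acetylacetonate is −1. With an overall charge of +1 the gold centre must be in the +3 oxidation state. Gold is a group-11 element; Au(III) is therefore d⁸. A 5d d⁸ ion has a large crystal-field splitting; square planar leaves the high-energy d_{x²−y²} orbital empty and maximises CFSE. → square planar.
For [CuCl₄]³−: Summing ligand charges against the −3 overall charge gives an oxidation state of +1 for copper. Group 11 minus oxidation state 1 gives a d¹⁰ configuration. A d¹⁰ ion has no crystal-field stabilisation preference between square planar and tetrahedral, so four ligands adopt the sterically favoured tetrahedral geometry. → tetrahedral.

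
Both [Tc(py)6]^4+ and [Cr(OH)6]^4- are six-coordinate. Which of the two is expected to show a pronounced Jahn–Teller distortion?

[Tc(py)6]^4+: Ligand charges: pyridine is neutral. With an overall charge of +4 the technetium centre must be in the +4 oxidation state. Group 7 minus oxidation state 4 gives a d³ configuration. The d³ configuration leaves the e_g set evenly filled (or empty) — no strong Jahn–Teller driving force.
[Cr(OH)6]^4-: Summing ligand charges against the −4 overall charge gives an oxidation state of +2 for chromium. Group 6 minus oxidation state 2 gives a d⁴ configuration. Hydroxide is a weak-field ligand for a first-row metal, so the complex is high-spin. The t₂g³e_g¹ (high-spin) configuration has an unevenly filled e_g set; the Jahn–Teller theorem predicts a tetragonal distortion (typically axial elongation) to lift the degeneracy.

[Cr(OH)6]^4-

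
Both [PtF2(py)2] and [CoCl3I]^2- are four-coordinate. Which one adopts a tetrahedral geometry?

For [PtF2(py)2]: Each fluoride is −1; pyridine is neutral; balancing the 0 overall charge requires Pt(II). Group 10 minus oxidation state 2 gives a d⁸ configuration. A 5d d⁸ ion has a large crystal-field splitting; square planar leaves the high-energy d_{x²−y²} orbital empty and maximises CFSE. → square planar.
For [CoCl3I]^2-: Ligand charges: each chloride is −1; each iodide is −1. With an overall charge of −2 the cobalt centre must be in the +2 oxidation state. Co sits in group 9, so the d-electron count is 9 − 2 = 7. For a high-spin 3d d⁷ ion with weak-field ligands the small Δₜ gives little square-planar CFSE advantage, so four ligands adopt the sterically favoured tetrahedral geometry. → tetrahedral.

[CoCl3I]^2-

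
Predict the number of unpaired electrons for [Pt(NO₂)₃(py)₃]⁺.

Summing ligand charges against the +1 overall charge gives an oxidation state of +4 for platinum.
Group 10 minus oxidation state 4 gives a d⁶ configuration.
The spin state decides the count: a 5d ion has a large Δₒ and is invariably low-spin.
An octahedral low-spin d⁶ ion is t₂g⁶e_g⁰, giving 0 unpaired electrons.

0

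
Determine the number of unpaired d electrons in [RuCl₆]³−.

1 unpaired electron

Each chloride is −1; balancing the −3 overall charge requires Ru(III).
Group 8 minus oxidation state 3 gives a d⁵ configuration.
The spin state decides the count: a 4d ion has a large Δₒ and is invariably low-spin.
An octahedral low-spin d⁵ ion is t₂g⁵e_g⁰, giving 1 unpaired electron.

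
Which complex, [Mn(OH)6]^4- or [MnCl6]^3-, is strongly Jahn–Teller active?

[Mn(OH)6]^4-: Each hydroxide is −1; balancing the −4 overall charge requires Mn(II). Mn sits in group 7, so the d-electron count is 7 − 2 = 5. Hydroxide is a weak-field ligand for a first-row metal, so the complex is high-spin. The d⁵ configuration leaves the e_g set evenly filled (or empty) — no strong Jahn–Teller driving force.
[MnCl6]^3-: Each chloride is −1; balancing the −3 overall charge requires Mn(III). Mn sits in group 7, so the d-electron count is 7 − 3 = 4. Chloride is a weak-field ligand for a first-row metal, so the complex is high-spin. The t₂g³e_g¹ (high-spin) configuration has an unevenly filled e_g set; the Jahn–Teller theorem predicts a tetragonal distortion (typically axial elongation) to lift the degeneracy.

[MnCl6]^3-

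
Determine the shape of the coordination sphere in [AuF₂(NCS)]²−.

Ligand charges: each fluoride is −1; each isothiocyanate is −1. With an overall charge of −2 the gold centre must be in the +1 oxidation state.
Au sits in group 11, so the d-electron count is 11 − 1 = 10.
With 3 monodentate ligands the coordination number is 3.
Three ligands around a d¹⁰ centre minimise repulsion in a trigonal-planar arrangement.

trigonal planar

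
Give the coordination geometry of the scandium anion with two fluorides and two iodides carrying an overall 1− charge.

tetrahedral

Ligand charges: each fluoride is −1; each iodide is −1. With an overall charge of −1 the scandium centre must be in the +3 oxidation state.
Scandium is a group-3 element; Sc(III) is therefore d⁰.
With 4 monodentate ligands the coordination number is 4.
A d⁰ ion has no crystal-field stabilisation preference between square planar and tetrahedral, so four ligands adopt the sterically favoured tetrahedral geometry.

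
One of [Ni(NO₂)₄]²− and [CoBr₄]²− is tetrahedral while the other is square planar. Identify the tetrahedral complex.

[CoBr₄]²−

For [Ni(NO₂)₄]²−: Each nitro (N-bound nitrite) is −1; balancing the −2 overall charge requires Ni(II). Nickel is a group-10 element; Ni(II) is therefore d⁸. Nitro (N-bound nitrite) is a strong-field ligand (high in the spectrochemical series). A 3d d⁸ ion with strong-field ligands gains enough CFSE to favour square planar over tetrahedral. → square planar.
For [CoBr₄]²−: Ligand charges: each bromide is −1. With an overall charge of −2 the cobalt centre must be in the +2 oxidation state. Group 9 minus oxidation state 2 gives a d⁷ configuration. For a high-spin 3d d⁷ ion with weak-field ligands the small Δₜ gives little square-planar CFSE advantage, so four ligands adopt the sterically favoured tetrahedral geometry. → tetrahedral.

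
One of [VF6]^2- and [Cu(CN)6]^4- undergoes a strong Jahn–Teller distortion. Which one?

[VF6]^2-: Summing ligand charges against the −2 overall charge gives an oxidation state of +4 for vanadium. Vanadium is a group-5 element; V(IV) is therefore d¹. The d¹ configuration leaves the e_g set evenly filled (or empty) — no strong Jahn–Teller driving force.
[Cu(CN)6]^4-: Each cyanide is −1; balancing the −4 overall charge requires Cu(II). Cu sits in group 11, so the d-electron count is 11 − 2 = 9. The t₂g⁶e_g³ configuration has an unevenly filled e_g set; the Jahn–Teller theorem predicts a tetragonal distortion (typically axial elongation) to lift the degeneracy.

[Cu(CN)6]^4-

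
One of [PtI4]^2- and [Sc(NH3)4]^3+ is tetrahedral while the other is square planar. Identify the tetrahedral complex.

For [PtI4]^2-: Summing ligand charges against the −2 overall charge gives an oxidation state of +2 for platinum. Platinum is a group-10 element; Pt(II) is therefore d⁸. A 5d d⁸ ion has a large crystal-field splitting; square planar leaves the high-energy d_{x²−y²} orbital empty and maximises CFSE. → square planar.
For [Sc(NH3)4]^3+: Summing ligand charges against the +3 overall charge gives an oxidation state of +3 for scandium. Group 3 minus oxidation state 3 gives a d⁰ configuration. A d⁰ ion has no crystal-field stabilisation preference between square planar and tetrahedral, so four ligands adopt the sterically favoured tetrahedral geometry. → tetrahedral.

[Sc(NH3)4]^3+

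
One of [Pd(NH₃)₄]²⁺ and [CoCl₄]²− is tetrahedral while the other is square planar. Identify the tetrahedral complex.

For [Pd(NH₃)₄]²⁺: Ligand charges: ammonia is neutral. With an overall charge of +2 the palladium centre must be in the +2 oxidation state. Group 10 minus oxidation state 2 gives a d⁸ configuration. A 4d d⁸ ion has a large crystal-field splitting; square planar leaves the high-energy d_{x²−y²} orbital empty and maximises CFSE. → square planar.
For [CoCl₄]²−: Summing ligand charges against the −2 overall charge gives an oxidation state of +2 for cobalt. Group 9 minus oxidation state 2 gives a d⁷ configuration. For a high-spin 3d d⁷ ion with weak-field ligands the small Δₜ gives little square-planar CFSE advantage, so four ligands adopt the sterically favoured tetrahedral geometry. → tetrahedral.

[CoCl₄]²−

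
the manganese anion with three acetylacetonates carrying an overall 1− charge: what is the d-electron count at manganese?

d⁵

Ligand charges: each acetylacetonate is −1. With an overall charge of −1 the manganese centre must be in the +2 oxidation state.
Mn sits in group 7, so the d-electron count is 7 − 2 = 5.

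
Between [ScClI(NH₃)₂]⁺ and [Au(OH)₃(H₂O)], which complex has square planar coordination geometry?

[Au(OH)₃(H₂O)]

For [ScClI(NH₃)₂]⁺: Each chloride is −1; each iodide is −1; ammonia is neutral; balancing the +1 overall charge requires Sc(III). Sc sits in group 3, so the d-electron count is 3 − 3 = 0. A d⁰ ion has no crystal-field stabilisation preference between square planar and tetrahedral, so four ligands adopt the sterically favoured tetrahedral geometry. → tetrahedral.
For [Au(OH)₃(H₂O)]: Ligand charges: each hydroxide is −1; water is neutral. With an overall charge of 0 the gold centre must be in the +3 oxidation state. Gold is a group-11 element; Au(III) is therefore d⁸. A 5d d⁸ ion has a large crystal-field splitting; square planar leaves the high-energy d_{x²−y²} orbital empty and maximises CFSE. → square planar.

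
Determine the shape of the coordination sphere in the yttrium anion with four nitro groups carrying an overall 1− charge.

Ligand charges: each nitro (N-bound nitrite) is −1. With an overall charge of −1 the yttrium centre must be in the +3 oxidation state.
Yttrium is a group-3 element; Y(III) is therefore d⁰.
Coordination number: 4.
A d⁰ ion has no crystal-field stabilisation preference between square planar and tetrahedral, so four ligands adopt the sterically favoured tetrahedral geometry.

tetrahedral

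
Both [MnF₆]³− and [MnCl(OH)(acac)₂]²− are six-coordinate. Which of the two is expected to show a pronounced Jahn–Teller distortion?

[MnF₆]³−

[MnF₆]³−: Ligand charges: each fluoride is −1. With an overall charge of −3 the manganese centre must be in the +3 oxidation state. Mn sits in group 7, so the d-electron count is 7 − 3 = 4. Fluoride is a weak-field ligand for a first-row metal, so the complex is high-spin. The t₂g³e_g¹ (high-spin) configuration has an unevenly filled e_g set; the Jahn–Teller theorem predicts a tetragonal distortion (typically axial elongation) to lift the degeneracy.
[MnCl(OH)(acac)₂]²−: Summing ligand charges against the −2 overall charge gives an oxidation state of +2 for manganese. Manganese is a group-7 element; Mn(II) is therefore d⁵. Acetylacetonate, chloride, and hydroxide are weak-field ligands for a first-row metal, so the complex is high-spin. The d⁵ configuration leaves the e_g set evenly filled (or empty) — no strong Jahn–Teller driving force.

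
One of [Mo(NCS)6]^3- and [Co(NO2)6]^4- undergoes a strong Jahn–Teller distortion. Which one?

[Mo(NCS)6]^3-: Each isothiocyanate is −1; balancing the −3 overall charge requires Mo(III). Molybdenum is a group-6 element; Mo(III) is therefore d³. The d³ configuration leaves the e_g set evenly filled (or empty) — no strong Jahn–Teller driving force.
[Co(NO2)6]^4-: Summing ligand charges against the −4 overall charge gives an oxidation state of +2 for cobalt. Group 9 minus oxidation state 2 gives a d⁷ configuration. Nitro (N-bound nitrite) is a strong-field ligand (high in the spectrochemical series) for a first-row metal, so the complex is low-spin. The t₂g⁶e_g¹ (low-spin) configuration has an unevenly filled e_g set; the Jahn–Teller theorem predicts a tetragonal distortion (typically axial elongation) to lift the degeneracy.

[Co(NO2)6]^4-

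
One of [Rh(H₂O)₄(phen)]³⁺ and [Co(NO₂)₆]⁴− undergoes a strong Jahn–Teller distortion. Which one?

[Rh(H₂O)₄(phen)]³⁺: Water is neutral; 1,10-phenanthroline is neutral; balancing the +3 overall charge requires Rh(III). Group 9 minus oxidation state 3 gives a d⁶ configuration. A 4d ion has a large Δₒ and is invariably low-spin. The d⁶ configuration leaves the e_g set evenly filled (or empty) — no strong Jahn–Teller driving force.
[Co(NO₂)₆]⁴−: Summing ligand charges against the −4 overall charge gives an oxidation state of +2 for cobalt. Group 9 minus oxidation state 2 gives a d⁷ configuration. Nitro (N-bound nitrite) is a strong-field ligand (high in the spectrochemical series) for a first-row metal, so the complex is low-spin. The t₂g⁶e_g¹ (low-spin) configuration has an unevenly filled e_g set; the Jahn–Teller theorem predicts a tetragonal distortion (typically axial elongation) to lift the degeneracy.

[Co(NO₂)₆]⁴−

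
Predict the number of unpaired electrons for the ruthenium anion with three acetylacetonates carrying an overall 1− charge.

Each acetylacetonate is −1; balancing the −1 overall charge requires Ru(II).
Ruthenium is a group-8 element; Ru(II) is therefore d⁶.
Counting donor atoms: 3×acetylacetonate (bidentate) → 6 donors. Coordination number = 6.
The spin state decides the count: a 4d ion has a large Δₒ and is invariably low-spin.
An octahedral low-spin d⁶ ion is t₂g⁶e_g⁰, giving 0 unpaired electrons.

0 unpaired electrons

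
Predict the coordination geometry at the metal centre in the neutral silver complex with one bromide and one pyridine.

linear

Each bromide is −1; pyridine is neutral; balancing the 0 overall charge requires Ag(I).
Group 11 minus oxidation state 1 gives a d¹⁰ configuration.
With 2 monodentate ligands the coordination number is 2.
A d¹⁰ ion with only two ligands adopts a linear arrangement (sp hybridisation; no CFSE preference).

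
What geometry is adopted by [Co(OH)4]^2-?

Ligand charges: each hydroxide is −1. With an overall charge of −2 the cobalt centre must be in the +2 oxidation state.
Co sits in group 9, so the d-electron count is 9 − 2 = 7.
With 4 monodentate ligands the coordination number is 4.
Hydroxide is a weak-field ligand.
For a high-spin 3d d⁷ ion with weak-field ligands the small Δₜ gives little square-planar CFSE advantage, so four ligands adopt the sterically favoured tetrahedral geometry.

tetrahedral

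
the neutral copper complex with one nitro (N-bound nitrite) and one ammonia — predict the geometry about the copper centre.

Summing ligand charges against the 0 overall charge gives an oxidation state of +1 for copper.
Cu sits in group 11, so the d-electron count is 11 − 1 = 10.
Coordination number: 2.
A d¹⁰ ion with only two ligands adopts a linear arrangement (sp hybridisation; no CFSE preference).

linear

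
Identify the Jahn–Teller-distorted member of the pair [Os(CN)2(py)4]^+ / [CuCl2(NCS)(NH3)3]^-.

[CuCl2(NCS)(NH3)3]^-

[Os(CN)2(py)4]^+: Ligand charges: each cyanide is −1; pyridine is neutral. With an overall charge of +1 the osmium centre must be in the +3 oxidation state. Os sits in group 8, so the d-electron count is 8 − 3 = 5. A 5d ion has a large Δₒ and is invariably low-spin. The d⁵ configuration leaves the e_g set evenly filled (or empty) — no strong Jahn–Teller driving force.
[CuCl2(NCS)(NH3)3]^-: Each chloride is −1; each isothiocyanate is −1; ammonia is neutral; balancing the −1 overall charge requires Cu(II). Cu sits in group 11, so the d-electron count is 11 − 2 = 9. The t₂g⁶e_g³ configuration has an unevenly filled e_g set; the Jahn–Teller theorem predicts a tetragonal distortion (typically axial elongation) to lift the degeneracy.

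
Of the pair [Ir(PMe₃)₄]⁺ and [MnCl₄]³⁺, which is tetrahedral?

[MnCl₄]³⁺

For [Ir(PMe₃)₄]⁺: Trimethylphosphine is neutral; balancing the +1 overall charge requires Ir(I). Iridium is a group-9 element; Ir(I) is therefore d⁸. A 5d d⁸ ion has a large crystal-field splitting; square planar leaves the high-energy d_{x²−y²} orbital empty and maximises CFSE. → square planar.
For [MnCl₄]³⁺: Summing ligand charges against the +3 overall charge gives an oxidation state of +7 for manganese. Mn sits in group 7, so the d-electron count is 7 − 7 = 0. A d⁰ ion has no crystal-field stabilisation preference between square planar and tetrahedral, so four ligands adopt the sterically favoured tetrahedral geometry. → tetrahedral.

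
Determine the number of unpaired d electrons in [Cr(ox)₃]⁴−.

Ligand charges: each oxalate is −2. With an overall charge of −4 the chromium centre must be in the +2 oxidation state.
Cr sits in group 6, so the d-electron count is 6 − 2 = 4.
Counting donor atoms: 3×oxalate (bidentate) → 6 donors. Coordination number = 6.
The spin state decides the count: Oxalate is a weak-field ligand for a first-row metal, so the complex is high-spin.
An octahedral high-spin d⁴ ion is t₂g³e_g¹, giving 4 unpaired electrons.

4 unpaired electrons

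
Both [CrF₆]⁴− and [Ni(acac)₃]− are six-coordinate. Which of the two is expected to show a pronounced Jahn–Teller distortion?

[CrF₆]⁴−: Each fluoride is −1; balancing the −4 overall charge requires Cr(II). Cr sits in group 6, so the d-electron count is 6 − 2 = 4. Fluoride is a weak-field ligand for a first-row metal, so the complex is high-spin. The t₂g³e_g¹ (high-spin) configuration has an unevenly filled e_g set; the Jahn–Teller theorem predicts a tetragonal distortion (typically axial elongation) to lift the degeneracy.
[Ni(acac)₃]−: Each acetylacetonate is −1; balancing the −1 overall charge requires Ni(II). Ni sits in group 10, so the d-electron count is 10 − 2 = 8. The d⁸ configuration leaves the e_g set evenly filled (or empty) — no strong Jahn–Teller driving force.

[CrF₆]⁴−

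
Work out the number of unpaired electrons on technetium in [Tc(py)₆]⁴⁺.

Summing ligand charges against the +4 overall charge gives an oxidation state of +4 for technetium.
Technetium is a group-7 element; Tc(IV) is therefore d³.
In an octahedral field the d³ configuration is t₂g³e_g⁰ (only one arrangement possible), giving 3 unpaired electrons.

3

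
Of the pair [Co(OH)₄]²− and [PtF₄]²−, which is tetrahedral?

[Co(OH)₄]²−

For [Co(OH)₄]²−: Each hydroxide is −1; balancing the −2 overall charge requires Co(II). Cobalt is a group-9 element; Co(II) is therefore d⁷. For a high-spin 3d d⁷ ion with weak-field ligands the small Δₜ gives little square-planar CFSE advantage, so four ligands adopt the sterically favoured tetrahedral geometry. → tetrahedral.
For [PtF₄]²−: Summing ligand charges against the −2 overall charge gives an oxidation state of +2 for platinum. Pt sits in group 10, so the d-electron count is 10 − 2 = 8. A 5d d⁸ ion has a large crystal-field splitting; square planar leaves the high-energy d_{x²−y²} orbital empty and maximises CFSE. → square planar.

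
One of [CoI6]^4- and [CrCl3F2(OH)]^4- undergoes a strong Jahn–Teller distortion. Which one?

[CoI6]^4-: Summing ligand charges against the −4 overall charge gives an oxidation state of +2 for cobalt. Co sits in group 9, so the d-electron count is 9 − 2 = 7. Iodide is a weak-field ligand for a first-row metal, so the complex is high-spin. The d⁷ configuration leaves the e_g set evenly filled (or empty) — no strong Jahn–Teller driving force.
[CrCl3F2(OH)]^4-: Ligand charges: each chloride is −1; each fluoride is −1; each hydroxide is −1. With an overall charge of −4 the chromium centre must be in the +2 oxidation state. Chromium is a group-6 element; Cr(II) is therefore d⁴. Chloride, fluoride, and hydroxide are weak-field ligands for a first-row metal, so the complex is high-spin. The t₂g³e_g¹ (high-spin) configuration has an unevenly filled e_g set; the Jahn–Teller theorem predicts a tetragonal distortion (typically axial elongation) to lift the degeneracy.

[CrCl3F2(OH)]^4-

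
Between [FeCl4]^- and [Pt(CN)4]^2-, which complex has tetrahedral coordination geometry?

[FeCl4]^-

For [FeCl4]^-: Each chloride is −1; balancing the −1 overall charge requires Fe(III). Group 8 minus oxidation state 3 gives a d⁵ configuration. A high-spin d⁵ ion has zero CFSE in either geometry, so four ligands adopt the sterically favoured tetrahedral geometry. → tetrahedral.
For [Pt(CN)4]^2-: Each cyanide is −1; balancing the −2 overall charge requires Pt(II). Pt sits in group 10, so the d-electron count is 10 − 2 = 8. A 5d d⁸ ion has a large crystal-field splitting; square planar leaves the high-energy d_{x²−y²} orbital empty and maximises CFSE. → square planar.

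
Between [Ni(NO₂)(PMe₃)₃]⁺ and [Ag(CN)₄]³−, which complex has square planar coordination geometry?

[Ni(NO₂)(PMe₃)₃]⁺

For [Ni(NO₂)(PMe₃)₃]⁺: Summing ligand charges against the +1 overall charge gives an oxidation state of +2 for nickel. Ni sits in group 10, so the d-electron count is 10 − 2 = 8. Nitro (N-bound nitrite) and trimethylphosphine are strong-field ligands (high in the spectrochemical series). A 3d d⁸ ion with strong-field ligands gains enough CFSE to favour square planar over tetrahedral. → square planar.
For [Ag(CN)₄]³−: Ligand charges: each cyanide is −1. With an overall charge of −3 the silver centre must be in the +1 oxidation state. Silver is a group-11 element; Ag(I) is therefore d¹⁰. A d¹⁰ ion has no crystal-field stabilisation preference between square planar and tetrahedral, so four ligands adopt the sterically favoured tetrahedral geometry. → tetrahedral.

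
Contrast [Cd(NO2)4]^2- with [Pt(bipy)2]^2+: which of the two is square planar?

For [Cd(NO2)4]^2-: Each nitro (N-bound nitrite) is −1; balancing the −2 overall charge requires Cd(II). Cd sits in group 12, so the d-electron count is 12 − 2 = 10. A d¹⁰ ion has no crystal-field stabilisation preference between square planar and tetrahedral, so four ligands adopt the sterically favoured tetrahedral geometry. → tetrahedral.
For [Pt(bipy)2]^2+: 2,2′-bipyridine is neutral; balancing the +2 overall charge requires Pt(II). Pt sits in group 10, so the d-electron count is 10 − 2 = 8. A 5d d⁸ ion has a large crystal-field splitting; square planar leaves the high-energy d_{x²−y²} orbital empty and maximises CFSE. → square planar.

[Pt(bipy)2]^2+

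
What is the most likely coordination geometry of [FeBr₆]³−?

Summing ligand charges against the −3 overall charge gives an oxidation state of +3 for iron.
Group 8 minus oxidation state 3 gives a d⁵ configuration.
Coordination number: 6.
Six donors around a single metal centre give an octahedral coordination sphere.

octahedral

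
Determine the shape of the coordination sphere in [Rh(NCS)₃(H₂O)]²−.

Each isothiocyanate is −1; water is neutral; balancing the −2 overall charge requires Rh(I).
Group 9 minus oxidation state 1 gives a d⁸ configuration.
Coordination number: 4.
A 4d d⁸ ion has a large crystal-field splitting; square planar leaves the high-energy d_{x²−y²} orbital empty and maximises CFSE.

square planar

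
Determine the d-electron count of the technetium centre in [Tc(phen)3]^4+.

d³

Ligand charges: 1,10-phenanthroline is neutral. With an overall charge of +4 the technetium centre must be in the +4 oxidation state.
Tc sits in group 7, so the d-electron count is 7 − 4 = 3.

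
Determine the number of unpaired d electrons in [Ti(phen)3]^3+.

1

Ligand charges: 1,10-phenanthroline is neutral. With an overall charge of +3 the titanium centre must be in the +3 oxidation state.
Ti sits in group 4, so the d-electron count is 4 − 3 = 1.
Counting donor atoms: 3×1,10-phenanthroline (bidentate) → 6 donors. Coordination number = 6.
In an octahedral field the d¹ configuration is t₂g¹e_g⁰ (only one arrangement possible), giving 1 unpaired electron.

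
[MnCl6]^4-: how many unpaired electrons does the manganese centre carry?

5 unpaired electrons

Summing ligand charges against the −4 overall charge gives an oxidation state of +2 for manganese.
Mn sits in group 7, so the d-electron count is 7 − 2 = 5.
The spin state decides the count: Chloride is a weak-field ligand for a first-row metal, so the complex is high-spin.
An octahedral high-spin d⁵ ion is t₂g³e_g², giving 5 unpaired electrons.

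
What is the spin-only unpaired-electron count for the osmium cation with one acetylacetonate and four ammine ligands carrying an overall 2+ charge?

1 unpaired electron

Summing ligand charges against the +2 overall charge gives an oxidation state of +3 for osmium.
Os sits in group 8, so the d-electron count is 8 − 3 = 5.
Counting donor atoms: 1×acetylacetonate (bidentate) → 2 donors; 4×ammonia (monodentate) → 4 donors. Coordination number = 6.
The spin state decides the count: a 5d ion has a large Δₒ and is invariably low-spin.
An octahedral low-spin d⁵ ion is t₂g⁵e_g⁰, giving 1 unpaired electron.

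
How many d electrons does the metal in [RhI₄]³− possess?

d⁸

Ligand charges: each iodide is −1. With an overall charge of −3 the rhodium centre must be in the +1 oxidation state.
Rh sits in group 9, so the d-electron count is 9 − 1 = 8.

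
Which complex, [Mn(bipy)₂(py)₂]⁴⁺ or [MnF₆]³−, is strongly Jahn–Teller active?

[MnF₆]³−

[Mn(bipy)₂(py)₂]⁴⁺: 2,2′-bipyridine is neutral; pyridine is neutral; balancing the +4 overall charge requires Mn(IV). Manganese is a group-7 element; Mn(IV) is therefore d³. The d³ configuration leaves the e_g set evenly filled (or empty) — no strong Jahn–Teller driving force.
[MnF₆]³−: Summing ligand charges against the −3 overall charge gives an oxidation state of +3 for manganese. Manganese is a group-7 element; Mn(III) is therefore d⁴. Fluoride is a weak-field ligand for a first-row metal, so the complex is high-spin. The t₂g³e_g¹ (high-spin) configuration has an unevenly filled e_g set; the Jahn–Teller theorem predicts a tetragonal distortion (typically axial elongation) to lift the degeneracy.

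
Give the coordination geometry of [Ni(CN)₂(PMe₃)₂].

Ligand charges: each cyanide is −1; trimethylphosphine is neutral. With an overall charge of 0 the nickel centre must be in the +2 oxidation state.
Group 10 minus oxidation state 2 gives a d⁸ configuration.
Coordination number: 4.
Cyanide and trimethylphosphine are strong-field ligands (high in the spectrochemical series).
A 3d d⁸ ion with strong-field ligands gains enough CFSE to favour square planar over tetrahedral.

square planar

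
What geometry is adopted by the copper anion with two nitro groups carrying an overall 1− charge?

Summing ligand charges against the −1 overall charge gives an oxidation state of +1 for copper.
Copper is a group-11 element; Cu(I) is therefore d¹⁰.
Coordination number: 2.
A d¹⁰ ion with only two ligands adopts a linear arrangement (sp hybridisation; no CFSE preference).

linear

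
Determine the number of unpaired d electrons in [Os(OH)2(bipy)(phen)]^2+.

Summing ligand charges against the +2 overall charge gives an oxidation state of +4 for osmium.
Osmium is a group-8 element; Os(IV) is therefore d⁴.
Counting donor atoms: 2×hydroxide (monodentate) → 2 donors; 1×2,2′-bipyridine (bidentate) → 2 donors; 1×1,10-phenanthroline (bidentate) → 2 donors. Coordination number = 6.
The spin state decides the count: a 5d ion has a large Δₒ and is invariably low-spin.
An octahedral low-spin d⁴ ion is t₂g⁴e_g⁰, giving 2 unpaired electrons.

2 unpaired electrons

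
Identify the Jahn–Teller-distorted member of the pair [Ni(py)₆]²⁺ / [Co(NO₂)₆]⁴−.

[Ni(py)₆]²⁺: Summing ligand charges against the +2 overall charge gives an oxidation state of +2 for nickel. Group 10 minus oxidation state 2 gives a d⁸ configuration. The d⁸ configuration leaves the e_g set evenly filled (or empty) — no strong Jahn–Teller driving force.
[Co(NO₂)₆]⁴−: Ligand charges: each nitro (N-bound nitrite) is −1. With an overall charge of −4 the cobalt centre must be in the +2 oxidation state. Cobalt is a group-9 element; Co(II) is therefore d⁷. Nitro (N-bound nitrite) is a strong-field ligand (high in the spectrochemical series) for a first-row metal, so the complex is low-spin. The t₂g⁶e_g¹ (low-spin) configuration has an unevenly filled e_g set; the Jahn–Teller theorem predicts a tetragonal distortion (typically axial elongation) to lift the degeneracy.

[Co(NO₂)₆]⁴−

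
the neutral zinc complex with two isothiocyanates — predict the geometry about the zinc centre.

Ligand charges: each isothiocyanate is −1. With an overall charge of 0 the zinc centre must be in the +2 oxidation state.
Zn sits in group 12, so the d-electron count is 12 − 2 = 10.
With 2 monodentate ligands the coordination number is 2.
A d¹⁰ ion with only two ligands adopts a linear arrangement (sp hybridisation; no CFSE preference).

linear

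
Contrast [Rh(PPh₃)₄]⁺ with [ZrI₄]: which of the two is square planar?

[Rh(PPh₃)₄]⁺

For [Rh(PPh₃)₄]⁺: Triphenylphosphine is neutral; balancing the +1 overall charge requires Rh(I). Rhodium is a group-9 element; Rh(I) is therefore d⁸. A 4d d⁸ ion has a large crystal-field splitting; square planar leaves the high-energy d_{x²−y²} orbital empty and maximises CFSE. → square planar.
For [ZrI₄]: Ligand charges: each iodide is −1. With an overall charge of 0 the zirconium centre must be in the +4 oxidation state. Group 4 minus oxidation state 4 gives a d⁰ configuration. A d⁰ ion has no crystal-field stabilisation preference between square planar and tetrahedral, so four ligands adopt the sterically favoured tetrahedral geometry. → tetrahedral.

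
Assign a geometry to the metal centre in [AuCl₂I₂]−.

Ligand charges: each chloride is −1; each iodide is −1. With an overall charge of −1 the gold centre must be in the +3 oxidation state.
Gold is a group-11 element; Au(III) is therefore d⁸.
With 4 monodentate ligands the coordination number is 4.
A 5d d⁸ ion has a large crystal-field splitting; square planar leaves the high-energy d_{x²−y²} orbital empty and maximises CFSE.

square planar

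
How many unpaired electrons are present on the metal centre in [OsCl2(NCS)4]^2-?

Ligand charges: each chloride is −1; each isothiocyanate is −1. With an overall charge of −2 the osmium centre must be in the +4 oxidation state.
Osmium is a group-8 element; Os(IV) is therefore d⁴.
The spin state decides the count: a 5d ion has a large Δₒ and is invariably low-spin.
An octahedral low-spin d⁴ ion is t₂g⁴e_g⁰, giving 2 unpaired electrons.

2 unpaired electrons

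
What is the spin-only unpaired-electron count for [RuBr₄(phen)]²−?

Each bromide is −1; 1,10-phenanthroline is neutral; balancing the −2 overall charge requires Ru(II).
Ruthenium is a group-8 element; Ru(II) is therefore d⁶.
Counting donor atoms: 4×bromide (monodentate) → 4 donors; 1×1,10-phenanthroline (bidentate) → 2 donors. Coordination number = 6.
The spin state decides the count: a 4d ion has a large Δₒ and is invariably low-spin.
An octahedral low-spin d⁶ ion is t₂g⁶e_g⁰, giving 0 unpaired electrons.

0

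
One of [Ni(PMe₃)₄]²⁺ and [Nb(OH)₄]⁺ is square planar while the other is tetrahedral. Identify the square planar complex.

For [Ni(PMe₃)₄]²⁺: Summing ligand charges against the +2 overall charge gives an oxidation state of +2 for nickel. Ni sits in group 10, so the d-electron count is 10 − 2 = 8. Trimethylphosphine is a strong-field ligand (high in the spectrochemical series). A 3d d⁸ ion with strong-field ligands gains enough CFSE to favour square planar over tetrahedral. → square planar.
For [Nb(OH)₄]⁺: Ligand charges: each hydroxide is −1. With an overall charge of +1 the niobium centre must be in the +5 oxidation state. Nb sits in group 5, so the d-electron count is 5 − 5 = 0. A d⁰ ion has no crystal-field stabilisation preference between square planar and tetrahedral, so four ligands adopt the sterically favoured tetrahedral geometry. → tetrahedral.

[Ni(PMe₃)₄]²⁺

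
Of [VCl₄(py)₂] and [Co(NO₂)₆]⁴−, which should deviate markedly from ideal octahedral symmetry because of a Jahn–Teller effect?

[Co(NO₂)₆]⁴−

[VCl₄(py)₂]: Ligand charges: each chloride is −1; pyridine is neutral. With an overall charge of 0 the vanadium centre must be in the +4 oxidation state. Group 5 minus oxidation state 4 gives a d¹ configuration. The d¹ configuration leaves the e_g set evenly filled (or empty) — no strong Jahn–Teller driving force.
[Co(NO₂)₆]⁴−: Each nitro (N-bound nitrite) is −1; balancing the −4 overall charge requires Co(II). Cobalt is a group-9 element; Co(II) is therefore d⁷. Nitro (N-bound nitrite) is a strong-field ligand (high in the spectrochemical series) for a first-row metal, so the complex is low-spin. The t₂g⁶e_g¹ (low-spin) configuration has an unevenly filled e_g set; the Jahn–Teller theorem predicts a tetragonal distortion (typically axial elongation) to lift the degeneracy.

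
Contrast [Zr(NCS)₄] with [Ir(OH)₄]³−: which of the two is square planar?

For [Zr(NCS)₄]: Summing ligand charges against the 0 overall charge gives an oxidation state of +4 for zirconium. Zirconium is a group-4 element; Zr(IV) is therefore d⁰. A d⁰ ion has no crystal-field stabilisation preference between square planar and tetrahedral, so four ligands adopt the sterically favoured tetrahedral geometry. → tetrahedral.
For [Ir(OH)₄]³−: Each hydroxide is −1; balancing the −3 overall charge requires Ir(I). Iridium is a group-9 element; Ir(I) is therefore d⁸. A 5d d⁸ ion has a large crystal-field splitting; square planar leaves the high-energy d_{x²−y²} orbital empty and maximises CFSE. → square planar.

[Ir(OH)₄]³−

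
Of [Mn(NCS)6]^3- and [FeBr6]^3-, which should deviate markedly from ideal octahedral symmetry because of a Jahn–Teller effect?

[Mn(NCS)6]^3-: Ligand charges: each isothiocyanate is −1. With an overall charge of −3 the manganese centre must be in the +3 oxidation state. Group 7 minus oxidation state 3 gives a d⁴ configuration. Isothiocyanate is a weak-field ligand for a first-row metal, so the complex is high-spin. The t₂g³e_g¹ (high-spin) configuration has an unevenly filled e_g set; the Jahn–Teller theorem predicts a tetragonal distortion (typically axial elongation) to lift the degeneracy.
[FeBr6]^3-: Each bromide is −1; balancing the −3 overall charge requires Fe(III). Group 8 minus oxidation state 3 gives a d⁵ configuration. Bromide is a weak-field ligand for a first-row metal, so the complex is high-spin. The d⁵ configuration leaves the e_g set evenly filled (or empty) — no strong Jahn–Teller driving force.

[Mn(NCS)6]^3-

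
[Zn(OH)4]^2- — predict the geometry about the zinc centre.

tetrahedral

Summing ligand charges against the −2 overall charge gives an oxidation state of +2 for zinc.
Zn sits in group 12, so the d-electron count is 12 − 2 = 10.
Coordination number: 4.
A d¹⁰ ion has no crystal-field stabilisation preference between square planar and tetrahedral, so four ligands adopt the sterically favoured tetrahedral geometry.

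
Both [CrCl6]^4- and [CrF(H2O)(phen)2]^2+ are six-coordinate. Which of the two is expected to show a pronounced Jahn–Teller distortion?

[CrCl6]^4-

[CrCl6]^4-: Summing ligand charges against the −4 overall charge gives an oxidation state of +2 for chromium. Chromium is a group-6 element; Cr(II) is therefore d⁴. Chloride is a weak-field ligand for a first-row metal, so the complex is high-spin. The t₂g³e_g¹ (high-spin) configuration has an unevenly filled e_g set; the Jahn–Teller theorem predicts a tetragonal distortion (typically axial elongation) to lift the degeneracy.
[CrF(H2O)(phen)2]^2+: Summing ligand charges against the +2 overall charge gives an oxidation state of +3 for chromium. Chromium is a group-6 element; Cr(III) is therefore d³. The d³ configuration leaves the e_g set evenly filled (or empty) — no strong Jahn–Teller driving force.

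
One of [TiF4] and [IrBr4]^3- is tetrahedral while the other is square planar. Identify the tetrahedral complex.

For [TiF4]: Each fluoride is −1; balancing the 0 overall charge requires Ti(IV). Ti sits in group 4, so the d-electron count is 4 − 4 = 0. A d⁰ ion has no crystal-field stabilisation preference between square planar and tetrahedral, so four ligands adopt the sterically favoured tetrahedral geometry. → tetrahedral.
For [IrBr4]^3-: Ligand charges: each bromide is −1. With an overall charge of −3 the iridium centre must be in the +1 oxidation state. Ir sits in group 9, so the d-electron count is 9 − 1 = 8. A 5d d⁸ ion has a large crystal-field splitting; square planar leaves the high-energy d_{x²−y²} orbital empty and maximises CFSE. → square planar.

[TiF4]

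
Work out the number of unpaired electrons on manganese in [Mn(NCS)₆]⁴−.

5 unpaired electrons

Each isothiocyanate is −1; balancing the −4 overall charge requires Mn(II).
Manganese is a group-7 element; Mn(II) is therefore d⁵.
The spin state decides the count: Isothiocyanate is a weak-field ligand for a first-row metal, so the complex is high-spin.
An octahedral high-spin d⁵ ion is t₂g³e_g², giving 5 unpaired electrons.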